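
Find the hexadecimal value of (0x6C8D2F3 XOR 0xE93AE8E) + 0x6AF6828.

0xF0AE4A5

First 0x6C8D2F3 XOR 0xE93AE8E = 0x85B7C7D.
Add column by column in base 16, right to left:
  D+8 = 5 carry 1
  7+2+1 = A
  C+8 = 4 carry 1
  7+6+1 = E
  B+F = A carry 1
  5+A+1 = 0 carry 1
  8+6+1 = F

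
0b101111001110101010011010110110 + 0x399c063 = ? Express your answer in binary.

0b110010110101000110011100011001

0x399c063 = 0b11100110011100000001100011 in binary.
Add column by column in base 2, right to left:
  0+1 = 1
  1+1 = 0 carry 1
  1+0+1 = 0 carry 1
  0+0+1 = 1
  1+0 = 1
  1+1 = 0 carry 1
  0+1+1 = 0 carry 1
  1+0+1 = 0 carry 1
  0+0+1 = 1
  1+0 = 1
  1+0 = 1
  0+0 = 0
  0+0 = 0
  1+0 = 1
  0+1 = 1
  1+1 = 0 carry 1
  0+1+1 = 0 carry 1
  1+0+1 = 0 carry 1
  0+0+1 = 1
  1+1 = 0 carry 1
  1+1+1 = 1 carry 1
  1+0+1 = 0 carry 1
  0+0+1 = 1
  0+1 = 1
  1+1 = 0 carry 1
  1+1+1 = 1 carry 1
  1+0+1 = 0 carry 1
  1+0+1 = 0 carry 1
  0+0+1 = 1
  1+0 = 1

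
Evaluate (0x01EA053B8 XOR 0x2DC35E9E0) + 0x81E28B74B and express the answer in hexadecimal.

0xAE0BE71A3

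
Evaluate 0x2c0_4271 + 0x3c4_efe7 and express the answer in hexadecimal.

0x6853258

Add column by column in base 16, right to left:
  1+7 = 8
  7+e = 5 carry 1
  2+f+1 = 2 carry 1
  4+e+1 = 3 carry 1
  0+4+1 = 5
  c+c = 8 carry 1
  2+3+1 = 6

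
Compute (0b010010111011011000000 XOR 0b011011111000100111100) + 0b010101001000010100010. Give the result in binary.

First 0b010010111011011000000 XOR 0b011011111000100111100 = 0b001001000011111111100.
Add column by column in base 2, right to left:
  0+0 = 0
  0+1 = 1
  1+0 = 1
  1+0 = 1
  1+0 = 1
  1+1 = 0 carry 1
  1+0+1 = 0 carry 1
  1+1+1 = 1 carry 1
  1+0+1 = 0 carry 1
  1+0+1 = 0 carry 1
  1+0+1 = 0 carry 1
  0+0+1 = 1
  0+1 = 1
  0+0 = 0
  0+0 = 0
  1+1 = 0 carry 1
  0+0+1 = 1
  0+1 = 1
  1+0 = 1
  0+1 = 1

0b11110001100010011110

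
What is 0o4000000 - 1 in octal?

The trailing 6 digits are 0, so subtracting 1 borrows through: they become 7 and the next digit up decrements.

0o3777777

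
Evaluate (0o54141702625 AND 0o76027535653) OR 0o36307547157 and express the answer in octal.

0o76307547757

0o54141702625 AND 0o76027535653 = 0o54001500601.
Then OR with 0o36307547157.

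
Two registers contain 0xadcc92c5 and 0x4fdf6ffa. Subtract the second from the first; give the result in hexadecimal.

Subtract column by column in base 16:
  5-a → b (borrow)
  c-f-1 → c (borrow)
  2-f-1 → 2 (borrow)
  9-6-1 → 2
  c-f → d (borrow)
  c-d-1 → e (borrow)
  d-f-1 → d (borrow)
  a-4-1 → 5

0x5ded22cb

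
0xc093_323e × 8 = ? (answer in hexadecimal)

Multiply each base-16 digit by 8, carrying:
  e×8 = 112 → write 0 carry 7
  3×8+7 = 31 → write f carry 1
  2×8+1 = 17 → write 1 carry 1
  3×8+1 = 25 → write 9 carry 1
  3×8+1 = 25 → write 9 carry 1
  9×8+1 = 73 → write 9 carry 4
  0×8+4 = 4 → write 4
  c×8 = 96 → write 0 carry 6
  remaining carry: 6

0x6049991f0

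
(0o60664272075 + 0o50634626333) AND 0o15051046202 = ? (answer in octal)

0o11001000000

Add column by column in base 8, right to left:
  5+3 = 0 carry 1
  7+3+1 = 3 carry 1
  0+3+1 = 4
  2+6 = 0 carry 1
  7+2+1 = 2 carry 1
  2+6+1 = 1 carry 1
  4+4+1 = 1 carry 1
  6+3+1 = 2 carry 1
  6+6+1 = 5 carry 1
  0+0+1 = 1
  6+5 = 3 carry 1
  final carry 1
Sum = 0o131521120430; now AND with 0o15051046202:
  1&0=0, 3&1=1, 1&5=1, 5&0=0, 2&5=0, 1&1=1, 1&0=0, 2&4=0, 0&6=0, 4&2=0, 3&0=0, 0&2=0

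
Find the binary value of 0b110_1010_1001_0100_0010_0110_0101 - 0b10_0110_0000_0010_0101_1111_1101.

Subtract column by column in base 2:
  1-1 → 0
  0-0 → 0
  1-1 → 0
  0-1 → 1 (borrow)
  0-1-1 → 0 (borrow)
  1-1-1 → 1 (borrow)
  1-1-1 → 1 (borrow)
  0-1-1 → 0 (borrow)
  0-1-1 → 0 (borrow)
  1-0-1 → 0
  0-1 → 1 (borrow)
  0-0-1 → 1 (borrow)
  0-0-1 → 1 (borrow)
  0-1-1 → 0 (borrow)
  1-0-1 → 0
  0-0 → 0
  1-0 → 1
  0-0 → 0
  0-0 → 0
  1-0 → 1
  0-0 → 0
  1-1 → 0
  0-1 → 1 (borrow)
  1-0-1 → 0
  0-0 → 0
  1-1 → 0
  1-0 → 1

0b100010010010001110001101000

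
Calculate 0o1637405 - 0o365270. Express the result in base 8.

0o1252115

Subtract column by column in base 8:
  5-0 → 5
  0-7 → 1 (borrow)
  4-2-1 → 1
  7-5 → 2
  3-6 → 5 (borrow)
  6-3-1 → 2
  1-0 → 1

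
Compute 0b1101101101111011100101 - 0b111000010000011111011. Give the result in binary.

0b110101011110111101010

Subtract column by column in base 2:
  1-1 → 0
  0-1 → 1 (borrow)
  1-0-1 → 0
  0-1 → 1 (borrow)
  0-1-1 → 0 (borrow)
  1-1-1 → 1 (borrow)
  1-1-1 → 1 (borrow)
  1-1-1 → 1 (borrow)
  0-0-1 → 1 (borrow)
  1-0-1 → 0
  1-0 → 1
  1-0 → 1
  1-0 → 1
  0-1 → 1 (borrow)
  1-0-1 → 0
  1-0 → 1
  0-0 → 0
  1-0 → 1
  1-1 → 0
  0-1 → 1 (borrow)
  1-1-1 → 1 (borrow)
  1-0-1 → 0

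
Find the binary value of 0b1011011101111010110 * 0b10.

0b10110111011110101100

Multiply each base-2 digit by 2, carrying:
  0×2 = 0 → write 0
  1×2 = 2 → write 0 carry 1
  1×2+1 = 3 → write 1 carry 1
  0×2+1 = 1 → write 1
  1×2 = 2 → write 0 carry 1
  0×2+1 = 1 → write 1
  1×2 = 2 → write 0 carry 1
  1×2+1 = 3 → write 1 carry 1
  1×2+1 = 3 → write 1 carry 1
  1×2+1 = 3 → write 1 carry 1
  0×2+1 = 1 → write 1
  1×2 = 2 → write 0 carry 1
  1×2+1 = 3 → write 1 carry 1
  1×2+1 = 3 → write 1 carry 1
  0×2+1 = 1 → write 1
  1×2 = 2 → write 0 carry 1
  1×2+1 = 3 → write 1 carry 1
  0×2+1 = 1 → write 1
  1×2 = 2 → write 0 carry 1
  remaining carry: 1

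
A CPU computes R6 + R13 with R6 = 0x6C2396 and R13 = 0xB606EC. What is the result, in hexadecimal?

Add column by column in base 16, right to left:
  6+C = 2 carry 1
  9+E+1 = 8 carry 1
  3+6+1 = A
  2+0 = 2
  C+6 = 2 carry 1
  6+B+1 = 2 carry 1
  final carry 1

0x1222A82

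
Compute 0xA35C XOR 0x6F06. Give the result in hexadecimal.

XOR each hex digit independently (no carries):
  A^6=C, 3^F=C, 5^0=5, C^6=A

0xCC5A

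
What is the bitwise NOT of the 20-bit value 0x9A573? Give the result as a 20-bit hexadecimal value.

0x65A8C

Each hex digit d becomes F−d:
  9→6, A→5, 5→A, 7→8, 3→C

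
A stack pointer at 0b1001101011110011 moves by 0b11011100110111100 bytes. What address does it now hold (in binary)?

0b100101010010101111

Add column by column in base 2, right to left:
  1+0 = 1
  1+0 = 1
  0+1 = 1
  0+1 = 1
  1+1 = 0 carry 1
  1+1+1 = 1 carry 1
  1+0+1 = 0 carry 1
  1+1+1 = 1 carry 1
  0+1+1 = 0 carry 1
  1+0+1 = 0 carry 1
  0+0+1 = 1
  1+1 = 0 carry 1
  1+1+1 = 1 carry 1
  0+1+1 = 0 carry 1
  0+0+1 = 1
  1+1 = 0 carry 1
  0+1+1 = 0 carry 1
  final carry 1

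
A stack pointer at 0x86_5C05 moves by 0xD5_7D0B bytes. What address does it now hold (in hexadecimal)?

0x15BD910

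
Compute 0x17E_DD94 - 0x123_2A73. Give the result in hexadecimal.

Subtract column by column in base 16:
  4-3 → 1
  9-7 → 2
  D-A → 3
  D-2 → B
  E-3 → B
  7-2 → 5
  1-1 → 0

0x5BB321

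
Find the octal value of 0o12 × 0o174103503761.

Multiply each base-8 digit by 10, carrying:
  1×10 = 10 → write 2 carry 1
  6×10+1 = 61 → write 5 carry 7
  7×10+7 = 77 → write 5 carry 9
  3×10+9 = 39 → write 7 carry 4
  0×10+4 = 4 → write 4
  5×10 = 50 → write 2 carry 6
  3×10+6 = 36 → write 4 carry 4
  0×10+4 = 4 → write 4
  1×10 = 10 → write 2 carry 1
  4×10+1 = 41 → write 1 carry 5
  7×10+5 = 75 → write 3 carry 9
  1×10+9 = 19 → write 3 carry 2
  remaining carry: 2

0o2331244247552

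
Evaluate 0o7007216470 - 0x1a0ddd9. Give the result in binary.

0b110110011111000011111101011111

0o7007216470 = 0b111000000111010001110100111000 in binary.
0x1a0ddd9 = 0b1101000001101110111011001 in binary.
Subtract column by column in base 2:
  0-1 → 1 (borrow)
  0-0-1 → 1 (borrow)
  0-0-1 → 1 (borrow)
  1-1-1 → 1 (borrow)
  1-1-1 → 1 (borrow)
  1-0-1 → 0
  0-1 → 1 (borrow)
  0-1-1 → 0 (borrow)
  1-1-1 → 1 (borrow)
  0-0-1 → 1 (borrow)
  1-1-1 → 1 (borrow)
  1-1-1 → 1 (borrow)
  1-1-1 → 1 (borrow)
  0-0-1 → 1 (borrow)
  0-1-1 → 0 (borrow)
  0-1-1 → 0 (borrow)
  1-0-1 → 0
  0-0 → 0
  1-0 → 1
  1-0 → 1
  1-0 → 1
  0-1 → 1 (borrow)
  0-0-1 → 1 (borrow)
  0-1-1 → 0 (borrow)
  0-1-1 → 0 (borrow)
  0-0-1 → 1 (borrow)
  0-0-1 → 1 (borrow)
  1-0-1 → 0
  1-0 → 1
  1-0 → 1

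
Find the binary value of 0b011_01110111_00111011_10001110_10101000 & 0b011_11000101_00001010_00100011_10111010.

AND bit by bit (1 only where both bits are 1):
  01101110111001110111000111010101000
& 01111000101000010100010001110111010
= 01101000101000010100000001010101000

0b01101000101000010100000001010101000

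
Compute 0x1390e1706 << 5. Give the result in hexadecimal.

0x2721c2e0c0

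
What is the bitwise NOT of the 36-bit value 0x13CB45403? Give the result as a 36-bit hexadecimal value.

Each hex digit d becomes F−d:
  1→E, 3→C, C→3, B→4, 4→B, 5→A, 4→B, 0→F, 3→C

0xEC34BABFC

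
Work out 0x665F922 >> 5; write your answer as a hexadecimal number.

5 bits is not a whole number of base-16 digits; in binary: 110011001011111100100100010 >> 5 = 1100110010111111001001.

0x332FC9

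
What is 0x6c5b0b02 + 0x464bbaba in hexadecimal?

0xb2a6c5bc

Add column by column in base 16, right to left:
  2+a = c
  0+b = b
  b+a = 5 carry 1
  0+b+1 = c
  b+b = 6 carry 1
  5+4+1 = a
  c+6 = 2 carry 1
  6+4+1 = b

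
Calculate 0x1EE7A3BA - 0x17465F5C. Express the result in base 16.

Subtract column by column in base 16:
  A-C → E (borrow)
  B-5-1 → 5
  3-F → 4 (borrow)
  A-5-1 → 4
  7-6 → 1
  E-4 → A
  E-7 → 7
  1-1 → 0

0x7A1445E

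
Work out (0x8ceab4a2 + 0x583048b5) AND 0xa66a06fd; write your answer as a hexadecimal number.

0xa40a0455

Add column by column in base 16, right to left:
  2+5 = 7
  a+b = 5 carry 1
  4+8+1 = d
  b+4 = f
  a+0 = a
  e+3 = 1 carry 1
  c+8+1 = 5 carry 1
  8+5+1 = e
Sum = 0xe51afd57; now AND with 0xa66a06fd:
  e&a=a, 5&6=4, 1&6=0, a&a=a, f&0=0, d&6=4, 5&f=5, 7&d=5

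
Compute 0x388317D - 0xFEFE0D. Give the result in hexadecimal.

0x2893370

Subtract column by column in base 16:
  D-D → 0
  7-0 → 7
  1-E → 3 (borrow)
  3-F-1 → 3 (borrow)
  8-E-1 → 9 (borrow)
  8-F-1 → 8 (borrow)
  3-0-1 → 2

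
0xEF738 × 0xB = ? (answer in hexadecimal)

Multiply each base-16 digit by 11, carrying:
  8×11 = 88 → write 8 carry 5
  3×11+5 = 38 → write 6 carry 2
  7×11+2 = 79 → write F carry 4
  F×11+4 = 169 → write 9 carry 10
  E×11+10 = 164 → write 4 carry 10
  remaining carry: A

0xA49F68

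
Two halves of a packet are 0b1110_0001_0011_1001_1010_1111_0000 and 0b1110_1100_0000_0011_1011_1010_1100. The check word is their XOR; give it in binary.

0b0000110100111010000101011100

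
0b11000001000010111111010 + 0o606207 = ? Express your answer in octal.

0o30711201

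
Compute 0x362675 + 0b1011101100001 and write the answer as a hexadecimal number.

0x363dd6

0b1011101100001 = 0x1761 in hexadecimal.
Add column by column in base 16, right to left:
  5+1 = 6
  7+6 = d
  6+7 = d
  2+1 = 3
  6+0 = 6
  3+0 = 3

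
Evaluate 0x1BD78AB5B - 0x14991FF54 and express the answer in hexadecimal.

0x73E6AC07

Subtract column by column in base 16:
  B-4 → 7
  5-5 → 0
  B-F → C (borrow)
  A-F-1 → A (borrow)
  8-1-1 → 6
  7-9 → E (borrow)
  D-9-1 → 3
  B-4 → 7
  1-1 → 0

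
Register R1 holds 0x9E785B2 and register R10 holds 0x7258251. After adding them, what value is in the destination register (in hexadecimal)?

0x110D0803

Add column by column in base 16, right to left:
  2+1 = 3
  B+5 = 0 carry 1
  5+2+1 = 8
  8+8 = 0 carry 1
  7+5+1 = D
  E+2 = 0 carry 1
  9+7+1 = 1 carry 1
  final carry 1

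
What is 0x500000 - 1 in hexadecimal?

The trailing 5 digits are 0, so subtracting 1 borrows through: they become F and the next digit up decrements.

0x4FFFFF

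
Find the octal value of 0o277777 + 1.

The trailing 5 digits are 7 (max in base 8), so adding 1 cascades: they roll to 0 and the next digit up increments.

0o300000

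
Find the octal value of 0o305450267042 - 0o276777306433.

0o6450760407

Subtract column by column in base 8:
  2-3 → 7 (borrow)
  4-3-1 → 0
  0-4 → 4 (borrow)
  7-6-1 → 0
  6-0 → 6
  2-3 → 7 (borrow)
  0-7-1 → 0 (borrow)
  5-7-1 → 5 (borrow)
  4-7-1 → 4 (borrow)
  5-6-1 → 6 (borrow)
  0-7-1 → 0 (borrow)
  3-2-1 → 0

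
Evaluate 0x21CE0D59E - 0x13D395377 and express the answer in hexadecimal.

Subtract column by column in base 16:
  E-7 → 7
  9-7 → 2
  5-3 → 2
  D-5 → 8
  0-9 → 7 (borrow)
  E-3-1 → A
  C-D → F (borrow)
  1-3-1 → D (borrow)
  2-1-1 → 0

0xDFA78227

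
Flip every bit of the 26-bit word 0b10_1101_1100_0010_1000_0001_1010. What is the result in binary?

0b01001000111101011111100101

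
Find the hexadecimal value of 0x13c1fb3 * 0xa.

0xc593cfe

Multiply each base-16 digit by 10, carrying:
  3×10 = 30 → write e carry 1
  b×10+1 = 111 → write f carry 6
  f×10+6 = 156 → write c carry 9
  1×10+9 = 19 → write 3 carry 1
  c×10+1 = 121 → write 9 carry 7
  3×10+7 = 37 → write 5 carry 2
  1×10+2 = 12 → write c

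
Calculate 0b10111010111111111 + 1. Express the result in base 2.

The trailing 9 digits are 1 (max in base 2), so adding 1 cascades: they roll to 0 and the next digit up increments.

0b10111011000000000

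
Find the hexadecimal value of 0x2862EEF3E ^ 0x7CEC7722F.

0x548E99D11

XOR each hex digit independently (no carries):
  2^7=5, 8^C=4, 6^E=8, 2^C=E, E^7=9, E^7=9, F^2=D, 3^2=1, E^F=1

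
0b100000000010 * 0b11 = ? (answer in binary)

Multiply each base-2 digit by 3, carrying:
  0×3 = 0 → write 0
  1×3 = 3 → write 1 carry 1
  0×3+1 = 1 → write 1
  0×3 = 0 → write 0
  0×3 = 0 → write 0
  0×3 = 0 → write 0
  0×3 = 0 → write 0
  0×3 = 0 → write 0
  0×3 = 0 → write 0
  0×3 = 0 → write 0
  0×3 = 0 → write 0
  1×3 = 3 → write 1 carry 1
  remaining carry: 1

0b1100000000110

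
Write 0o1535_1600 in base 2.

0b1101011101001110000000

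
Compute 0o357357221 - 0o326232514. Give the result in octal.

0o31124505

Subtract column by column in base 8:
  1-4 → 5 (borrow)
  2-1-1 → 0
  2-5 → 5 (borrow)
  7-2-1 → 4
  5-3 → 2
  3-2 → 1
  7-6 → 1
  5-2 → 3
  3-3 → 0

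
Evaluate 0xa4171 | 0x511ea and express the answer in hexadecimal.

OR each hex digit independently (no carries):
  a|5=f, 4|1=5, 1|1=1, 7|e=f, 1|a=b

0xf51fb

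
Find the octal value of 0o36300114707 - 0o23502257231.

0o12575635456

Subtract column by column in base 8:
  7-1 → 6
  0-3 → 5 (borrow)
  7-2-1 → 4
  4-7 → 5 (borrow)
  1-5-1 → 3 (borrow)
  1-2-1 → 6 (borrow)
  0-2-1 → 5 (borrow)
  0-0-1 → 7 (borrow)
  3-5-1 → 5 (borrow)
  6-3-1 → 2
  3-2 → 1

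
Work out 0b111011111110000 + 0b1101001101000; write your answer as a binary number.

0b1001001001011000

Add column by column in base 2, right to left:
  0+0 = 0
  0+0 = 0
  0+0 = 0
  0+1 = 1
  1+0 = 1
  1+1 = 0 carry 1
  1+1+1 = 1 carry 1
  1+0+1 = 0 carry 1
  1+0+1 = 0 carry 1
  1+1+1 = 1 carry 1
  1+0+1 = 0 carry 1
  0+1+1 = 0 carry 1
  1+1+1 = 1 carry 1
  1+0+1 = 0 carry 1
  1+0+1 = 0 carry 1
  final carry 1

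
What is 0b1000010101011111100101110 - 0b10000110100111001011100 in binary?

Subtract column by column in base 2:
  0-0 → 0
  1-0 → 1
  1-1 → 0
  1-1 → 0
  0-1 → 1 (borrow)
  1-0-1 → 0
  0-1 → 1 (borrow)
  0-0-1 → 1 (borrow)
  1-0-1 → 0
  1-1 → 0
  1-1 → 0
  1-1 → 0
  1-0 → 1
  1-0 → 1
  0-1 → 1 (borrow)
  1-0-1 → 0
  0-1 → 1 (borrow)
  1-1-1 → 1 (borrow)
  0-0-1 → 1 (borrow)
  1-0-1 → 0
  0-0 → 0
  0-0 → 0
  0-1 → 1 (borrow)
  0-0-1 → 1 (borrow)
  1-0-1 → 0

0b110001110111000011010010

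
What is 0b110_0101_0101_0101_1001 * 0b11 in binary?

0b100110000000000001011

Multiply each base-2 digit by 3, carrying:
  1×3 = 3 → write 1 carry 1
  0×3+1 = 1 → write 1
  0×3 = 0 → write 0
  1×3 = 3 → write 1 carry 1
  1×3+1 = 4 → write 0 carry 2
  0×3+2 = 2 → write 0 carry 1
  1×3+1 = 4 → write 0 carry 2
  0×3+2 = 2 → write 0 carry 1
  1×3+1 = 4 → write 0 carry 2
  0×3+2 = 2 → write 0 carry 1
  1×3+1 = 4 → write 0 carry 2
  0×3+2 = 2 → write 0 carry 1
  1×3+1 = 4 → write 0 carry 2
  0×3+2 = 2 → write 0 carry 1
  1×3+1 = 4 → write 0 carry 2
  0×3+2 = 2 → write 0 carry 1
  0×3+1 = 1 → write 1
  1×3 = 3 → write 1 carry 1
  1×3+1 = 4 → write 0 carry 2
  remaining carry: 10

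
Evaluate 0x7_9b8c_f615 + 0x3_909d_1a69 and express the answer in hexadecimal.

0xb2c2a107e

Add column by column in base 16, right to left:
  5+9 = e
  1+6 = 7
  6+a = 0 carry 1
  f+1+1 = 1 carry 1
  c+d+1 = a carry 1
  8+9+1 = 2 carry 1
  b+0+1 = c
  9+9 = 2 carry 1
  7+3+1 = b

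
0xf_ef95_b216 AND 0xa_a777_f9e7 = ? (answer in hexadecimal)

0xaa715b006

AND each hex digit independently (no carries):
  f&a=a, e&a=a, f&7=7, 9&7=1, 5&7=5, b&f=b, 2&9=0, 1&e=0, 6&7=6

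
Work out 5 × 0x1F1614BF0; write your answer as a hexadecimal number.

Multiply each base-16 digit by 5, carrying:
  0×5 = 0 → write 0
  F×5 = 75 → write B carry 4
  B×5+4 = 59 → write B carry 3
  4×5+3 = 23 → write 7 carry 1
  1×5+1 = 6 → write 6
  6×5 = 30 → write E carry 1
  1×5+1 = 6 → write 6
  F×5 = 75 → write B carry 4
  1×5+4 = 9 → write 9

0x9B6E67BB0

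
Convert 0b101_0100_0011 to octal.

0o2503

Group the bits in threes: 010 101 000 011 → 2503.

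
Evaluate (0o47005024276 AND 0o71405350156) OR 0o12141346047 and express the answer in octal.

0o47005024276 AND 0o71405350156 = 0o41005000056.
Then OR with 0o12141346047.

0o53145346057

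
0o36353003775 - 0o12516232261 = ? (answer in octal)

0o23634551514

Subtract column by column in base 8:
  5-1 → 4
  7-6 → 1
  7-2 → 5
  3-2 → 1
  0-3 → 5 (borrow)
  0-2-1 → 5 (borrow)
  3-6-1 → 4 (borrow)
  5-1-1 → 3
  3-5 → 6 (borrow)
  6-2-1 → 3
  3-1 → 2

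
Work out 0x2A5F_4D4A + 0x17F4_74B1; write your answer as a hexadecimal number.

0x4253C1FB

Add column by column in base 16, right to left:
  A+1 = B
  4+B = F
  D+4 = 1 carry 1
  4+7+1 = C
  F+4 = 3 carry 1
  5+F+1 = 5 carry 1
  A+7+1 = 2 carry 1
  2+1+1 = 4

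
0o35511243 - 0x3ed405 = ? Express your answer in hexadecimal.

0o35511243 = 0x7692a3 in hexadecimal.
Subtract column by column in base 16:
  3-5 → e (borrow)
  a-0-1 → 9
  2-4 → e (borrow)
  9-d-1 → b (borrow)
  6-e-1 → 7 (borrow)
  7-3-1 → 3

0x37be9e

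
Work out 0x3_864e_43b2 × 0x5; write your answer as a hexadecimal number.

0x119f87527a

Multiply each base-16 digit by 5, carrying:
  2×5 = 10 → write a
  b×5 = 55 → write 7 carry 3
  3×5+3 = 18 → write 2 carry 1
  4×5+1 = 21 → write 5 carry 1
  e×5+1 = 71 → write 7 carry 4
  4×5+4 = 24 → write 8 carry 1
  6×5+1 = 31 → write f carry 1
  8×5+1 = 41 → write 9 carry 2
  3×5+2 = 17 → write 1 carry 1
  remaining carry: 1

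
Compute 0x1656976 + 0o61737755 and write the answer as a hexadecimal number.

0x22d2963

0o61737755 = 0xc7bfed in hexadecimal.
Add column by column in base 16, right to left:
  6+d = 3 carry 1
  7+e+1 = 6 carry 1
  9+f+1 = 9 carry 1
  6+b+1 = 2 carry 1
  5+7+1 = d
  6+c = 2 carry 1
  1+0+1 = 2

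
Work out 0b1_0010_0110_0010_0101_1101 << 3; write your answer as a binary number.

Left shift by 3: append 3 zero bits.

0b100100110001001011101000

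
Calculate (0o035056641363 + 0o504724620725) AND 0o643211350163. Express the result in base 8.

Add column by column in base 8, right to left:
  3+5 = 0 carry 1
  6+2+1 = 1 carry 1
  3+7+1 = 3 carry 1
  1+0+1 = 2
  4+2 = 6
  6+6 = 4 carry 1
  6+4+1 = 3 carry 1
  5+2+1 = 0 carry 1
  0+7+1 = 0 carry 1
  5+4+1 = 2 carry 1
  3+0+1 = 4
  0+5 = 5
Sum = 0o542003462310; now AND with 0o643211350163:
  5&6=4, 4&4=4, 2&3=2, 0&2=0, 0&1=0, 3&1=1, 4&3=0, 6&5=4, 2&0=0, 3&1=1, 1&6=0, 0&3=0

0o442001040100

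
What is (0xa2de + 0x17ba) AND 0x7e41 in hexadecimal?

0x3a00

Add column by column in base 16, right to left:
  e+a = 8 carry 1
  d+b+1 = 9 carry 1
  2+7+1 = a
  a+1 = b
Sum = 0xba98; now AND with 0x7e41:
  b&7=3, a&e=a, 9&4=0, 8&1=0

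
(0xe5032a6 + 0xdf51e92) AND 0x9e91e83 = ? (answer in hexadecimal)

0x8411000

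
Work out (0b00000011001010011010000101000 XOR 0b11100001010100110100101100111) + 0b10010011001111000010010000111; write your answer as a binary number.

0b101110101101101110000111010110

First 0b00000011001010011010000101000 XOR 0b11100001010100110100101100111 = 0b11100010011110101110101001111.
Add column by column in base 2, right to left:
  1+1 = 0 carry 1
  1+1+1 = 1 carry 1
  1+1+1 = 1 carry 1
  1+0+1 = 0 carry 1
  0+0+1 = 1
  0+0 = 0
  1+0 = 1
  0+1 = 1
  1+0 = 1
  0+0 = 0
  1+1 = 0 carry 1
  1+0+1 = 0 carry 1
  1+0+1 = 0 carry 1
  0+0+1 = 1
  1+0 = 1
  0+1 = 1
  1+1 = 0 carry 1
  1+1+1 = 1 carry 1
  1+1+1 = 1 carry 1
  1+0+1 = 0 carry 1
  0+0+1 = 1
  0+1 = 1
  1+1 = 0 carry 1
  0+0+1 = 1
  0+0 = 0
  0+1 = 1
  1+0 = 1
  1+0 = 1
  1+1 = 0 carry 1
  final carry 1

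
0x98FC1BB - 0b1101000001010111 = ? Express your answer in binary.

0b1001100011101111000101100100

0x98FC1BB = 0b1001100011111100000110111011 in binary.
Subtract column by column in base 2:
  1-1 → 0
  1-1 → 0
  0-1 → 1 (borrow)
  1-0-1 → 0
  1-1 → 0
  1-0 → 1
  0-1 → 1 (borrow)
  1-0-1 → 0
  1-0 → 1
  0-0 → 0
  0-0 → 0
  0-0 → 0
  0-1 → 1 (borrow)
  0-0-1 → 1 (borrow)
  1-1-1 → 1 (borrow)
  1-1-1 → 1 (borrow)
  1-0-1 → 0
  1-0 → 1
  1-0 → 1
  1-0 → 1
  0-0 → 0
  0-0 → 0
  0-0 → 0
  1-0 → 1
  1-0 → 1
  0-0 → 0
  0-0 → 0
  1-0 → 1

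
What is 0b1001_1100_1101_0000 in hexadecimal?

Group the bits into nibbles: 1001 1100 1101 0000 → 9CD0.

0x9CD0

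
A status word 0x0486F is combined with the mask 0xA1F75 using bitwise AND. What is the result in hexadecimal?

0x00865

AND each hex digit independently (no carries):
  0&A=0, 4&1=0, 8&F=8, 6&7=6, F&5=5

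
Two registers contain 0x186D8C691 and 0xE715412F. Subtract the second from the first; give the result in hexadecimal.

0x9FC38562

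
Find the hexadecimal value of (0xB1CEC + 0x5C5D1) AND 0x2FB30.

Add column by column in base 16, right to left:
  C+1 = D
  E+D = B carry 1
  C+5+1 = 2 carry 1
  1+C+1 = E
  B+5 = 0 carry 1
  final carry 1
Sum = 0x10E2BD; now AND with 0x2FB30:
  1&0=0, 0&2=0, E&F=E, 2&B=2, B&3=3, D&0=0

0xE230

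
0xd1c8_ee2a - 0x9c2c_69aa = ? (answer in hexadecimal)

Subtract column by column in base 16:
  a-a → 0
  2-a → 8 (borrow)
  e-9-1 → 4
  e-6 → 8
  8-c → c (borrow)
  c-2-1 → 9
  1-c → 5 (borrow)
  d-9-1 → 3

0x359c8480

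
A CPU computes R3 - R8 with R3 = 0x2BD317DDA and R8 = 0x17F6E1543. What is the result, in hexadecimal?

Subtract column by column in base 16:
  A-3 → 7
  D-4 → 9
  D-5 → 8
  7-1 → 6
  1-E → 3 (borrow)
  3-6-1 → C (borrow)
  D-F-1 → D (borrow)
  B-7-1 → 3
  2-1 → 1

0x13DC36897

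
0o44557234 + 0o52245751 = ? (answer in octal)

Add column by column in base 8, right to left:
  4+1 = 5
  3+5 = 0 carry 1
  2+7+1 = 2 carry 1
  7+5+1 = 5 carry 1
  5+4+1 = 2 carry 1
  5+2+1 = 0 carry 1
  4+2+1 = 7
  4+5 = 1 carry 1
  final carry 1

0o117025205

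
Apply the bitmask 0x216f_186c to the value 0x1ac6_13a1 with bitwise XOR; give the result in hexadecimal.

0x3ba90bcd

XOR each hex digit independently (no carries):
  1^2=3, a^1=b, c^6=a, 6^f=9, 1^1=0, 3^8=b, a^6=c, 1^c=d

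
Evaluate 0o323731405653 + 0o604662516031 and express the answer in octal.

Add column by column in base 8, right to left:
  3+1 = 4
  5+3 = 0 carry 1
  6+0+1 = 7
  5+6 = 3 carry 1
  0+1+1 = 2
  4+5 = 1 carry 1
  1+2+1 = 4
  3+6 = 1 carry 1
  7+6+1 = 6 carry 1
  3+4+1 = 0 carry 1
  2+0+1 = 3
  3+6 = 1 carry 1
  final carry 1

0o1130614123704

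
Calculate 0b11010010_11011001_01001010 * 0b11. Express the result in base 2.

Multiply each base-2 digit by 3, carrying:
  0×3 = 0 → write 0
  1×3 = 3 → write 1 carry 1
  0×3+1 = 1 → write 1
  1×3 = 3 → write 1 carry 1
  0×3+1 = 1 → write 1
  0×3 = 0 → write 0
  1×3 = 3 → write 1 carry 1
  0×3+1 = 1 → write 1
  1×3 = 3 → write 1 carry 1
  0×3+1 = 1 → write 1
  0×3 = 0 → write 0
  1×3 = 3 → write 1 carry 1
  1×3+1 = 4 → write 0 carry 2
  0×3+2 = 2 → write 0 carry 1
  1×3+1 = 4 → write 0 carry 2
  1×3+2 = 5 → write 1 carry 2
  0×3+2 = 2 → write 0 carry 1
  1×3+1 = 4 → write 0 carry 2
  0×3+2 = 2 → write 0 carry 1
  0×3+1 = 1 → write 1
  1×3 = 3 → write 1 carry 1
  0×3+1 = 1 → write 1
  1×3 = 3 → write 1 carry 1
  1×3+1 = 4 → write 0 carry 2
  remaining carry: 10

0b10011110001000101111011110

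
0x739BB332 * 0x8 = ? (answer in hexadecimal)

0x39CDD9990

Multiply each base-16 digit by 8, carrying:
  2×8 = 16 → write 0 carry 1
  3×8+1 = 25 → write 9 carry 1
  3×8+1 = 25 → write 9 carry 1
  B×8+1 = 89 → write 9 carry 5
  B×8+5 = 93 → write D carry 5
  9×8+5 = 77 → write D carry 4
  3×8+4 = 28 → write C carry 1
  7×8+1 = 57 → write 9 carry 3
  remaining carry: 3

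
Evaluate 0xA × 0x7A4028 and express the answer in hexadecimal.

0x4C68190

Multiply each base-16 digit by 10, carrying:
  8×10 = 80 → write 0 carry 5
  2×10+5 = 25 → write 9 carry 1
  0×10+1 = 1 → write 1
  4×10 = 40 → write 8 carry 2
  A×10+2 = 102 → write 6 carry 6
  7×10+6 = 76 → write C carry 4
  remaining carry: 4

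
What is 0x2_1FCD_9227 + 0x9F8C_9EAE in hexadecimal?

0x2BF5A30D5

Add column by column in base 16, right to left:
  7+E = 5 carry 1
  2+A+1 = D
  2+E = 0 carry 1
  9+9+1 = 3 carry 1
  D+C+1 = A carry 1
  C+8+1 = 5 carry 1
  F+F+1 = F carry 1
  1+9+1 = B
  2+0 = 2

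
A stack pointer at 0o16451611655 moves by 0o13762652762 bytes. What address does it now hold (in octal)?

0o32434464637

Add column by column in base 8, right to left:
  5+2 = 7
  5+6 = 3 carry 1
  6+7+1 = 6 carry 1
  1+2+1 = 4
  1+5 = 6
  6+6 = 4 carry 1
  1+2+1 = 4
  5+6 = 3 carry 1
  4+7+1 = 4 carry 1
  6+3+1 = 2 carry 1
  1+1+1 = 3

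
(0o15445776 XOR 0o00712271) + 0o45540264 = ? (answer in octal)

0o63117773

First 0o15445776 XOR 0o00712271 = 0o15357507.
Add column by column in base 8, right to left:
  7+4 = 3 carry 1
  0+6+1 = 7
  5+2 = 7
  7+0 = 7
  5+4 = 1 carry 1
  3+5+1 = 1 carry 1
  5+5+1 = 3 carry 1
  1+4+1 = 6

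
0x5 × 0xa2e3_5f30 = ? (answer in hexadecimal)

0x32e70dbf0

Multiply each base-16 digit by 5, carrying:
  0×5 = 0 → write 0
  3×5 = 15 → write f
  f×5 = 75 → write b carry 4
  5×5+4 = 29 → write d carry 1
  3×5+1 = 16 → write 0 carry 1
  e×5+1 = 71 → write 7 carry 4
  2×5+4 = 14 → write e
  a×5 = 50 → write 2 carry 3
  remaining carry: 3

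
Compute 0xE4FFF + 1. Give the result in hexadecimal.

0xE5000

The trailing 3 digits are F (max in base 16), so adding 1 cascades: they roll to 0 and the next digit up increments.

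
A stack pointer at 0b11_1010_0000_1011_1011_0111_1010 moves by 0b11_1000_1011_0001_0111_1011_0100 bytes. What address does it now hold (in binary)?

0b111001010111101001100101110

Add column by column in base 2, right to left:
  0+0 = 0
  1+0 = 1
  0+1 = 1
  1+0 = 1
  1+1 = 0 carry 1
  1+1+1 = 1 carry 1
  1+0+1 = 0 carry 1
  0+1+1 = 0 carry 1
  1+1+1 = 1 carry 1
  1+1+1 = 1 carry 1
  0+1+1 = 0 carry 1
  1+0+1 = 0 carry 1
  1+1+1 = 1 carry 1
  1+0+1 = 0 carry 1
  0+0+1 = 1
  1+0 = 1
  0+1 = 1
  0+1 = 1
  0+0 = 0
  0+1 = 1
  0+0 = 0
  1+0 = 1
  0+0 = 0
  1+1 = 0 carry 1
  1+1+1 = 1 carry 1
  1+1+1 = 1 carry 1
  final carry 1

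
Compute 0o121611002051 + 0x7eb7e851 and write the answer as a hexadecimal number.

0x30cdbec7a

0o121611002051 = 0x28e240429 in hexadecimal.
Add column by column in base 16, right to left:
  9+1 = a
  2+5 = 7
  4+8 = c
  0+e = e
  4+7 = b
  2+b = d
  e+e = c carry 1
  8+7+1 = 0 carry 1
  2+0+1 = 3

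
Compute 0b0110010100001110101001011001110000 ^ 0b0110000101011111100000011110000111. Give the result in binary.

0b0000010001010001001001000111110111

XOR bit by bit (1 where the bits differ):
  0110010100001110101001011001110000
^ 0110000101011111100000011110000111
= 0000010001010001001001000111110111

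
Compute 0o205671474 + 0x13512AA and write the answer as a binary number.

0b11010011001000010111100110

0o205671474 = 0b10000101110111001100111100 in binary.
0x13512AA = 0b1001101010001001010101010 in binary.
Add column by column in base 2, right to left:
  0+0 = 0
  0+1 = 1
  1+0 = 1
  1+1 = 0 carry 1
  1+0+1 = 0 carry 1
  1+1+1 = 1 carry 1
  0+0+1 = 1
  0+1 = 1
  1+0 = 1
  1+1 = 0 carry 1
  0+0+1 = 1
  0+0 = 0
  1+1 = 0 carry 1
  1+0+1 = 0 carry 1
  1+0+1 = 0 carry 1
  0+0+1 = 1
  1+1 = 0 carry 1
  1+0+1 = 0 carry 1
  1+1+1 = 1 carry 1
  0+0+1 = 1
  1+1 = 0 carry 1
  0+1+1 = 0 carry 1
  0+0+1 = 1
  0+0 = 0
  0+1 = 1
  1+0 = 1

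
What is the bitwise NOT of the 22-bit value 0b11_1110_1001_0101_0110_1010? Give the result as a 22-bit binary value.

Invert each bit: 1111101001010101101010 → 0000010110101010010101.

0b0000010110101010010101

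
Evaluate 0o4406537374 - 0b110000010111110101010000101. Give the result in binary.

0o4406537374 = 0b100100000110101011111011111100 in binary.
Subtract column by column in base 2:
  0-1 → 1 (borrow)
  0-0-1 → 1 (borrow)
  1-1-1 → 1 (borrow)
  1-0-1 → 0
  1-0 → 1
  1-0 → 1
  1-0 → 1
  1-1 → 0
  0-0 → 0
  1-1 → 0
  1-0 → 1
  1-1 → 0
  1-0 → 1
  1-1 → 0
  0-1 → 1 (borrow)
  1-1-1 → 1 (borrow)
  0-1-1 → 0 (borrow)
  1-1-1 → 1 (borrow)
  0-0-1 → 1 (borrow)
  1-1-1 → 1 (borrow)
  1-0-1 → 0
  0-0 → 0
  0-0 → 0
  0-0 → 0
  0-0 → 0
  0-1 → 1 (borrow)
  1-1-1 → 1 (borrow)
  0-0-1 → 1 (borrow)
  0-0-1 → 1 (borrow)
  1-0-1 → 0

0b11110000011101101010001110111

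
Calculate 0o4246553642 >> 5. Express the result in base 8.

5 bits is not a whole number of base-8 digits; in binary: 100010100110101101011110100010 >> 5 = 1000101001101011010111101.

0o105153275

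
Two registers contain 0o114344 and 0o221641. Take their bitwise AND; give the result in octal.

0o000240

AND each oct digit independently (no carries):
  1&2=0, 1&2=0, 4&1=0, 3&6=2, 4&4=4, 4&1=0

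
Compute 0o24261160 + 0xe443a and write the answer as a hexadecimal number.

0o24261160 = 0x516270 in hexadecimal.
Add column by column in base 16, right to left:
  0+a = a
  7+3 = a
  2+4 = 6
  6+4 = a
  1+e = f
  5+0 = 5

0x5fa6aa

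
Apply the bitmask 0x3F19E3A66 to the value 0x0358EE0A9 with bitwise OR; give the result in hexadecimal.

0x3F59EFAEF

OR each hex digit independently (no carries):
  0|3=3, 3|F=F, 5|1=5, 8|9=9, E|E=E, E|3=F, 0|A=A, A|6=E, 9|6=F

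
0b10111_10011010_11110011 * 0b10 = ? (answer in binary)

0b1011110011010111100110

Multiply each base-2 digit by 2, carrying:
  1×2 = 2 → write 0 carry 1
  1×2+1 = 3 → write 1 carry 1
  0×2+1 = 1 → write 1
  0×2 = 0 → write 0
  1×2 = 2 → write 0 carry 1
  1×2+1 = 3 → write 1 carry 1
  1×2+1 = 3 → write 1 carry 1
  1×2+1 = 3 → write 1 carry 1
  0×2+1 = 1 → write 1
  1×2 = 2 → write 0 carry 1
  0×2+1 = 1 → write 1
  1×2 = 2 → write 0 carry 1
  1×2+1 = 3 → write 1 carry 1
  0×2+1 = 1 → write 1
  0×2 = 0 → write 0
  1×2 = 2 → write 0 carry 1
  1×2+1 = 3 → write 1 carry 1
  1×2+1 = 3 → write 1 carry 1
  1×2+1 = 3 → write 1 carry 1
  0×2+1 = 1 → write 1
  1×2 = 2 → write 0 carry 1
  remaining carry: 1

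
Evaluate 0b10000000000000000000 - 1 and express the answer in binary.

The trailing 19 digits are 0, so subtracting 1 borrows through: they become 1 and the next digit up decrements.

0b1111111111111111111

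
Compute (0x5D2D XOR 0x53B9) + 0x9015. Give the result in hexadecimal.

First 0x5D2D XOR 0x53B9 = 0x0E94.
Add column by column in base 16, right to left:
  4+5 = 9
  9+1 = A
  E+0 = E
  0+9 = 9

0x9EA9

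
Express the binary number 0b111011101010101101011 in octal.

Group the bits in threes: 111 011 101 010 101 101 011 → 7352553.

0o7352553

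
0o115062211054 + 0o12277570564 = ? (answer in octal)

0o127362001640

Add column by column in base 8, right to left:
  4+4 = 0 carry 1
  5+6+1 = 4 carry 1
  0+5+1 = 6
  1+0 = 1
  1+7 = 0 carry 1
  2+5+1 = 0 carry 1
  2+7+1 = 2 carry 1
  6+7+1 = 6 carry 1
  0+2+1 = 3
  5+2 = 7
  1+1 = 2
  1+0 = 1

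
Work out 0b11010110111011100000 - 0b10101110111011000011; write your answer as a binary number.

Subtract column by column in base 2:
  0-1 → 1 (borrow)
  0-1-1 → 0 (borrow)
  0-0-1 → 1 (borrow)
  0-0-1 → 1 (borrow)
  0-0-1 → 1 (borrow)
  1-0-1 → 0
  1-1 → 0
  1-1 → 0
  0-0 → 0
  1-1 → 0
  1-1 → 0
  1-1 → 0
  0-0 → 0
  1-1 → 0
  1-1 → 0
  0-1 → 1 (borrow)
  1-0-1 → 0
  0-1 → 1 (borrow)
  1-0-1 → 0
  1-1 → 0

0b101000000000011101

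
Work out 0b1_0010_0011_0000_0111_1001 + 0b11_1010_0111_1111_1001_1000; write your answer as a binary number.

0b10011001011000000010001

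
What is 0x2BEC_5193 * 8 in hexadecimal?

Multiply each base-16 digit by 8, carrying:
  3×8 = 24 → write 8 carry 1
  9×8+1 = 73 → write 9 carry 4
  1×8+4 = 12 → write C
  5×8 = 40 → write 8 carry 2
  C×8+2 = 98 → write 2 carry 6
  E×8+6 = 118 → write 6 carry 7
  B×8+7 = 95 → write F carry 5
  2×8+5 = 21 → write 5 carry 1
  remaining carry: 1

0x15F628C98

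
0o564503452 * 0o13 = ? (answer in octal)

Multiply each base-8 digit by 11, carrying:
  2×11 = 22 → write 6 carry 2
  5×11+2 = 57 → write 1 carry 7
  4×11+7 = 51 → write 3 carry 6
  3×11+6 = 39 → write 7 carry 4
  0×11+4 = 4 → write 4
  5×11 = 55 → write 7 carry 6
  4×11+6 = 50 → write 2 carry 6
  6×11+6 = 72 → write 0 carry 9
  5×11+9 = 64 → write 0 carry 8
  remaining carry: 10

0o10002747316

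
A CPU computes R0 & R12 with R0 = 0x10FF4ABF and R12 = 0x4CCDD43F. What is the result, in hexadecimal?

0x00CD403F

AND each hex digit independently (no carries):
  1&4=0, 0&C=0, F&C=C, F&D=D, 4&D=4, A&4=0, B&3=3, F&F=F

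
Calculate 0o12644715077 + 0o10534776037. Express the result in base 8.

Add column by column in base 8, right to left:
  7+7 = 6 carry 1
  7+3+1 = 3 carry 1
  0+0+1 = 1
  5+6 = 3 carry 1
  1+7+1 = 1 carry 1
  7+7+1 = 7 carry 1
  4+4+1 = 1 carry 1
  4+3+1 = 0 carry 1
  6+5+1 = 4 carry 1
  2+0+1 = 3
  1+1 = 2

0o23401713136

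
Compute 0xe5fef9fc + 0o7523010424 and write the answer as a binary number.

0xe5fef9fc = 0b11100101111111101111100111111100 in binary.
0o7523010424 = 0b111101010011000001000100010100 in binary.
Add column by column in base 2, right to left:
  0+0 = 0
  0+0 = 0
  1+1 = 0 carry 1
  1+0+1 = 0 carry 1
  1+1+1 = 1 carry 1
  1+0+1 = 0 carry 1
  1+0+1 = 0 carry 1
  1+0+1 = 0 carry 1
  1+1+1 = 1 carry 1
  0+0+1 = 1
  0+0 = 0
  1+0 = 1
  1+1 = 0 carry 1
  1+0+1 = 0 carry 1
  1+0+1 = 0 carry 1
  1+0+1 = 0 carry 1
  0+0+1 = 1
  1+0 = 1
  1+1 = 0 carry 1
  1+1+1 = 1 carry 1
  1+0+1 = 0 carry 1
  1+0+1 = 0 carry 1
  1+1+1 = 1 carry 1
  1+0+1 = 0 carry 1
  1+1+1 = 1 carry 1
  0+0+1 = 1
  1+1 = 0 carry 1
  0+1+1 = 0 carry 1
  0+1+1 = 0 carry 1
  1+1+1 = 1 carry 1
  1+0+1 = 0 carry 1
  1+0+1 = 0 carry 1
  final carry 1

0b100100011010010110000101100010000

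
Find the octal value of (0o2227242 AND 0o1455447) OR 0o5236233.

0o5237273

0o2227242 AND 0o1455447 = 0o0005042.
Then OR with 0o5236233.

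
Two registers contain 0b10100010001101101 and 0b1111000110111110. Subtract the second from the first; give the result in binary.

0b101001010101111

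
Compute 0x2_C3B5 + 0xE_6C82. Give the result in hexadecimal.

0x113037

Add column by column in base 16, right to left:
  5+2 = 7
  B+8 = 3 carry 1
  3+C+1 = 0 carry 1
  C+6+1 = 3 carry 1
  2+E+1 = 1 carry 1
  final carry 1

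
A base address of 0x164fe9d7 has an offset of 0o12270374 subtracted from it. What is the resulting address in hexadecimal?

0x162678db

0o12270374 = 0x2970fc in hexadecimal.
Subtract column by column in base 16:
  7-c → b (borrow)
  d-f-1 → d (borrow)
  9-0-1 → 8
  e-7 → 7
  f-9 → 6
  4-2 → 2
  6-0 → 6
  1-0 → 1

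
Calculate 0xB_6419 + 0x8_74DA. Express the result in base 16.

0x13D8F3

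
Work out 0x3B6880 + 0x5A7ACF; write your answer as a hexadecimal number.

Add column by column in base 16, right to left:
  0+F = F
  8+C = 4 carry 1
  8+A+1 = 3 carry 1
  6+7+1 = E
  B+A = 5 carry 1
  3+5+1 = 9

0x95E34F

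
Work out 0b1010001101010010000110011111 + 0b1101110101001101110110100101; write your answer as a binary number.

Add column by column in base 2, right to left:
  1+1 = 0 carry 1
  1+0+1 = 0 carry 1
  1+1+1 = 1 carry 1
  1+0+1 = 0 carry 1
  1+0+1 = 0 carry 1
  0+1+1 = 0 carry 1
  0+0+1 = 1
  1+1 = 0 carry 1
  1+1+1 = 1 carry 1
  0+0+1 = 1
  0+1 = 1
  0+1 = 1
  0+1 = 1
  1+0 = 1
  0+1 = 1
  0+1 = 1
  1+0 = 1
  0+0 = 0
  1+1 = 0 carry 1
  0+0+1 = 1
  1+1 = 0 carry 1
  1+0+1 = 0 carry 1
  0+1+1 = 0 carry 1
  0+1+1 = 0 carry 1
  0+1+1 = 0 carry 1
  1+0+1 = 0 carry 1
  0+1+1 = 0 carry 1
  1+1+1 = 1 carry 1
  final carry 1

0b11000000010011111111101000100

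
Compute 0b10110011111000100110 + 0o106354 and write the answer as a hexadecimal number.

0xBCB12

0b10110011111000100110 = 0xB3E26 in hexadecimal.
0o106354 = 0x8CEC in hexadecimal.
Add column by column in base 16, right to left:
  6+C = 2 carry 1
  2+E+1 = 1 carry 1
  E+C+1 = B carry 1
  3+8+1 = C
  B+0 = B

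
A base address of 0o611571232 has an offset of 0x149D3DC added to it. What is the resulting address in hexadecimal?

0x770C676

0o611571232 = 0x626F29A in hexadecimal.
Add column by column in base 16, right to left:
  A+C = 6 carry 1
  9+D+1 = 7 carry 1
  2+3+1 = 6
  F+D = C carry 1
  6+9+1 = 0 carry 1
  2+4+1 = 7
  6+1 = 7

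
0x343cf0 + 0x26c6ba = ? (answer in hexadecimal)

0x5b03aa

Add column by column in base 16, right to left:
  0+a = a
  f+b = a carry 1
  c+6+1 = 3 carry 1
  3+c+1 = 0 carry 1
  4+6+1 = b
  3+2 = 5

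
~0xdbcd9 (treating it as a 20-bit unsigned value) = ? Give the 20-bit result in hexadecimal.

Each hex digit d becomes f−d:
  d→2, b→4, c→3, d→2, 9→6

0x24326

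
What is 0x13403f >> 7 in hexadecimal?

0x2680

7 bits is not a whole number of base-16 digits; in binary: 100110100000000111111 >> 7 = 10011010000000.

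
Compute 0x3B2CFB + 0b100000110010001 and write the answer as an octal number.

0x3B2CFB = 0o16626373 in octal.
0b100000110010001 = 0o40621 in octal.
Add column by column in base 8, right to left:
  3+1 = 4
  7+2 = 1 carry 1
  3+6+1 = 2 carry 1
  6+0+1 = 7
  2+4 = 6
  6+0 = 6
  6+0 = 6
  1+0 = 1

0o16667214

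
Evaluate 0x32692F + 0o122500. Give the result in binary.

0b1100110000111001101111

0x32692F = 0b1100100110100100101111 in binary.
0o122500 = 0b1010010101000000 in binary.
Add column by column in base 2, right to left:
  1+0 = 1
  1+0 = 1
  1+0 = 1
  1+0 = 1
  0+0 = 0
  1+0 = 1
  0+1 = 1
  0+0 = 0
  1+1 = 0 carry 1
  0+0+1 = 1
  0+1 = 1
  1+0 = 1
  0+0 = 0
  1+1 = 0 carry 1
  1+0+1 = 0 carry 1
  0+1+1 = 0 carry 1
  0+0+1 = 1
  1+0 = 1
  0+0 = 0
  0+0 = 0
  1+0 = 1
  1+0 = 1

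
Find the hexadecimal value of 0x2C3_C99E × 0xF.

0x2978D042

Multiply each base-16 digit by 15, carrying:
  E×15 = 210 → write 2 carry 13
  9×15+13 = 148 → write 4 carry 9
  9×15+9 = 144 → write 0 carry 9
  C×15+9 = 189 → write D carry 11
  3×15+11 = 56 → write 8 carry 3
  C×15+3 = 183 → write 7 carry 11
  2×15+11 = 41 → write 9 carry 2
  remaining carry: 2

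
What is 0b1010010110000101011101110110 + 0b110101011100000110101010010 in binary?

0b10001000001100110010011001000

Add column by column in base 2, right to left:
  0+0 = 0
  1+1 = 0 carry 1
  1+0+1 = 0 carry 1
  0+0+1 = 1
  1+1 = 0 carry 1
  1+0+1 = 0 carry 1
  1+1+1 = 1 carry 1
  0+0+1 = 1
  1+1 = 0 carry 1
  1+0+1 = 0 carry 1
  1+1+1 = 1 carry 1
  0+1+1 = 0 carry 1
  1+0+1 = 0 carry 1
  0+0+1 = 1
  1+0 = 1
  0+0 = 0
  0+0 = 0
  0+1 = 1
  0+1 = 1
  1+1 = 0 carry 1
  1+0+1 = 0 carry 1
  0+1+1 = 0 carry 1
  1+0+1 = 0 carry 1
  0+1+1 = 0 carry 1
  0+0+1 = 1
  1+1 = 0 carry 1
  0+1+1 = 0 carry 1
  1+0+1 = 0 carry 1
  final carry 1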